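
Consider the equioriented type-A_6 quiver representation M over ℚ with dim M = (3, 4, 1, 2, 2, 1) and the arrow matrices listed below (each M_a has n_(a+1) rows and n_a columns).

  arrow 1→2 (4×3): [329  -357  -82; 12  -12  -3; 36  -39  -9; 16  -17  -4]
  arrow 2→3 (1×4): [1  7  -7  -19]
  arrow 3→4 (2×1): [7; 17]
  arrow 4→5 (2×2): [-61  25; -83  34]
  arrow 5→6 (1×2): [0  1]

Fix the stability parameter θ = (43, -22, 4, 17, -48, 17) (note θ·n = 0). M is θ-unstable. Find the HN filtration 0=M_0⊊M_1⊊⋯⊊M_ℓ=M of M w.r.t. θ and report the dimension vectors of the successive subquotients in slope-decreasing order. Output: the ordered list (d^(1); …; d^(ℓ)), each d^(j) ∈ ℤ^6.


Via rank(M_{q-1}∘⋯∘M_p): M ≅ I[1,2]^2, I[1,6], I[2,2], I[4,5].
μ_θ-semistable layers: μ^(1)=17; μ^(2)=21/2; μ^(3)=-6/5; μ^(4)=-31/2; μ^(5)=-22

((0, 0, 0, 0, 0, 1); (2, 2, 0, 0, 0, 0); (1, 1, 1, 1, 1, 0); (0, 0, 0, 1, 1, 0); (0, 1, 0, 0, 0, 0))


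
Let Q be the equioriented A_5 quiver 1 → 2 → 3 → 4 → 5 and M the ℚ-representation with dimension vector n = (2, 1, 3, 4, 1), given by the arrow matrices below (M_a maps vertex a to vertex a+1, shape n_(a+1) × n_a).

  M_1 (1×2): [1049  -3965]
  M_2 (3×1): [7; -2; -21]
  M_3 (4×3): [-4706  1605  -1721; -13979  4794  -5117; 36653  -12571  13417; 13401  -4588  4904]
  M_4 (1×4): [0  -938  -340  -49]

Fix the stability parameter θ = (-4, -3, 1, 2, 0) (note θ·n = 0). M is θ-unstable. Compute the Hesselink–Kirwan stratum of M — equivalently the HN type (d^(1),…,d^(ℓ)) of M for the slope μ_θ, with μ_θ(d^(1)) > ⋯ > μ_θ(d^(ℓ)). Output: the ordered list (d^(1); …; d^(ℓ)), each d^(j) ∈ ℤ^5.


Barcode: M ≅ I[1,1], I[1,5], I[3,4]^2, I[4,4]. HN layers by μ_θ (4 steps, strictly decreasing):
  μ^(1)=2; μ^(2)=1; μ^(3)=-3; μ^(4)=-4

((0, 0, 0, 3, 0); (0, 0, 3, 1, 1); (0, 1, 0, 0, 0); (2, 0, 0, 0, 0))


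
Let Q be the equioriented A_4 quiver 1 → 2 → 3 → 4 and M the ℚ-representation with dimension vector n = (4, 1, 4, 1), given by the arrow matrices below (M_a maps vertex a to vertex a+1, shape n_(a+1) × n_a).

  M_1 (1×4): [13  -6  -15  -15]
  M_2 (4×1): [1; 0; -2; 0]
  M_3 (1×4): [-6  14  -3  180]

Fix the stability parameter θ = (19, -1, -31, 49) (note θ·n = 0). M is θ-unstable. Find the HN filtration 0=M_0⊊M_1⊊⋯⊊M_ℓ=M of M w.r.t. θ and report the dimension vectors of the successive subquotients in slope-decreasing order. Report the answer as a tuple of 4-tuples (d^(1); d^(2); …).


Barcode: M ≅ I[1,1]^3, I[1,3], I[3,3]^2, I[3,4]. HN layers by μ_θ (4 steps, strictly decreasing):
  μ^(1)=49; μ^(2)=19; μ^(3)=-13/3; μ^(4)=-31

((0, 0, 0, 1); (3, 0, 0, 0); (1, 1, 1, 0); (0, 0, 3, 0))


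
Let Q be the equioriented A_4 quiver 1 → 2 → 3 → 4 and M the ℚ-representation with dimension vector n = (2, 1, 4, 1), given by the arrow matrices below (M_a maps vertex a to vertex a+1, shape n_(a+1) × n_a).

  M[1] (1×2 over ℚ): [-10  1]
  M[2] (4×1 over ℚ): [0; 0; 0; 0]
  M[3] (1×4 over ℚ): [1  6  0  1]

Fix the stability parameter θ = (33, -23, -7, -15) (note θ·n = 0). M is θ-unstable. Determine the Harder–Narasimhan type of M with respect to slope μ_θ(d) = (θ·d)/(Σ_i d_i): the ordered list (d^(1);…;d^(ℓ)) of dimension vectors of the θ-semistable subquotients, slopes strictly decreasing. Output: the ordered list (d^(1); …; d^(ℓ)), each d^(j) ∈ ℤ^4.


Interval decomposition of M: I[1,1], I[1,2], I[3,3]^3, I[3,4].
HN type (ℓ=4): μ^(1)=33; μ^(2)=5; μ^(3)=-7; μ^(4)=-11

((1, 0, 0, 0); (1, 1, 0, 0); (0, 0, 3, 0); (0, 0, 1, 1))


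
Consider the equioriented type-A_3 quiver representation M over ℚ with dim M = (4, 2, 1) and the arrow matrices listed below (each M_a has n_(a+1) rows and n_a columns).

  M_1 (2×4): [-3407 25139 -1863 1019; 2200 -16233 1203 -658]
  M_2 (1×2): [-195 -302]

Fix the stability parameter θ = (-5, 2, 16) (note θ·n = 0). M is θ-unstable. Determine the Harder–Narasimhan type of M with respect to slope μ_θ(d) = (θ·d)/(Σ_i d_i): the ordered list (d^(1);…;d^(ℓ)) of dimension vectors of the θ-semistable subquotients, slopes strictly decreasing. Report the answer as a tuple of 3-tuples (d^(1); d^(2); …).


Via rank(M_{q-1}∘⋯∘M_p): M ≅ I[1,1]^2, I[1,2], I[1,3].
μ_θ-semistable layers: μ^(1)=16; μ^(2)=2; μ^(3)=-5

((0, 0, 1); (0, 2, 0); (4, 0, 0))


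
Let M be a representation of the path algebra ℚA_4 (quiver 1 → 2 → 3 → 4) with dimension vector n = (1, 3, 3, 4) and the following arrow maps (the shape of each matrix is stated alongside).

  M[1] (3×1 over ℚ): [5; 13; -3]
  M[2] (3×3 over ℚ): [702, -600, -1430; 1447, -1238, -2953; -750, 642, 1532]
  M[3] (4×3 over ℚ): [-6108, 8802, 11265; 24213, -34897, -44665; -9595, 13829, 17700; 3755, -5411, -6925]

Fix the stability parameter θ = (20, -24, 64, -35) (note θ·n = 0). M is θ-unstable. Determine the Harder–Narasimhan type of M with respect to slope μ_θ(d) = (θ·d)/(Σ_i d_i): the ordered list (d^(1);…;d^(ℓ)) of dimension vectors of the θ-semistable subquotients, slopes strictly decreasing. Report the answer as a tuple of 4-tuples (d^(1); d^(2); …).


Via rank(M_{q-1}∘⋯∘M_p): M ≅ I[1,2], I[2,4]^2, I[3,3], I[4,4]^2.
μ_θ-semistable layers: μ^(1)=64; μ^(2)=29/2; μ^(3)=-2; μ^(4)=-24; μ^(5)=-35

((0, 0, 1, 0); (0, 0, 2, 2); (1, 1, 0, 0); (0, 2, 0, 0); (0, 0, 0, 2))


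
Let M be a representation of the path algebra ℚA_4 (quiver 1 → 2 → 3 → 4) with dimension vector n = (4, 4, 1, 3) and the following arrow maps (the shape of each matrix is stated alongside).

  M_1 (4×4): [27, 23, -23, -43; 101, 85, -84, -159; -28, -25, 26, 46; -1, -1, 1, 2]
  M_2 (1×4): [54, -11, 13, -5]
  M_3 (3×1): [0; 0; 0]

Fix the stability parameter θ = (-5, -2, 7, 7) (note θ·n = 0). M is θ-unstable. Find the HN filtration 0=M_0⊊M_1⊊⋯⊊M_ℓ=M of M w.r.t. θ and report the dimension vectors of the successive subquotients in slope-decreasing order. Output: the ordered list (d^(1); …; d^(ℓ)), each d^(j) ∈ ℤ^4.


Interval decomposition of M: I[1,2]^3, I[1,3], I[4,4]^3.
HN type (ℓ=3): μ^(1)=7; μ^(2)=-2; μ^(3)=-5

((0, 0, 1, 3); (0, 4, 0, 0); (4, 0, 0, 0))


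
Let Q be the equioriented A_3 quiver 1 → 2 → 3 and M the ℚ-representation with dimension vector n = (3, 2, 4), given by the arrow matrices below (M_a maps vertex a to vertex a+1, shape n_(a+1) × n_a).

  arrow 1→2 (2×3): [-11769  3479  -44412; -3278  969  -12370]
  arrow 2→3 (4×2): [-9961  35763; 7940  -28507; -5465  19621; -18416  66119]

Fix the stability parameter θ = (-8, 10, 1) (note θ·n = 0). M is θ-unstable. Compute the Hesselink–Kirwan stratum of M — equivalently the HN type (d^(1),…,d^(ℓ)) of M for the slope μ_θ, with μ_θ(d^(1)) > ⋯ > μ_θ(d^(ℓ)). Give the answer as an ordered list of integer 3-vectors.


Interval decomposition of M: I[1,1], I[1,3]^2, I[3,3]^2.
HN type (ℓ=3): μ^(1)=11/2; μ^(2)=1; μ^(3)=-8

((0, 2, 2); (0, 0, 2); (3, 0, 0))


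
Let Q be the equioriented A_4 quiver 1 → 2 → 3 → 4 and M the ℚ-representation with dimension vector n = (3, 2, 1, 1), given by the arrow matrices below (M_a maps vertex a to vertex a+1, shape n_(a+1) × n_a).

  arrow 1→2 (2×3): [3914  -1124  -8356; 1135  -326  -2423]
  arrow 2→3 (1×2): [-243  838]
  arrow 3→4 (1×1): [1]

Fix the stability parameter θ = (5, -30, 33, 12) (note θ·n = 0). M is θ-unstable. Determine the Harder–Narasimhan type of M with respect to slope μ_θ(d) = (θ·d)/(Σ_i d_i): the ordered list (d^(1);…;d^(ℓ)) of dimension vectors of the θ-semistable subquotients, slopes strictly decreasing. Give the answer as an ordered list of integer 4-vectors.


Interval decomposition of M: I[1,1], I[1,2], I[1,4].
HN type (ℓ=3): μ^(1)=45/2; μ^(2)=5; μ^(3)=-25/2

((0, 0, 1, 1); (1, 0, 0, 0); (2, 2, 0, 0))


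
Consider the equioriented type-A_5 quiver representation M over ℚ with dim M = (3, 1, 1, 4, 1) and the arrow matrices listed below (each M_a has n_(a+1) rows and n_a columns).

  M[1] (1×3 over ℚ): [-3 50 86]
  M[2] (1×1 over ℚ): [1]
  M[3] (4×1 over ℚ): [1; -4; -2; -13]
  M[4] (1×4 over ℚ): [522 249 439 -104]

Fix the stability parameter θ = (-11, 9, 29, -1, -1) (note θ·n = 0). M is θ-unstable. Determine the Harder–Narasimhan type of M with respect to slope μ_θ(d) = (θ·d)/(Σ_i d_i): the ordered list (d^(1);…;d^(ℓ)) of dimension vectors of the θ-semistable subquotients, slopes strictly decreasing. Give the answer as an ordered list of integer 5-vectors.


Interval decomposition of M: I[1,1]^2, I[1,4], I[4,4]^2, I[4,5].
HN type (ℓ=4): μ^(1)=14; μ^(2)=9; μ^(3)=-1; μ^(4)=-11

((0, 0, 1, 1, 0); (0, 1, 0, 0, 0); (0, 0, 0, 3, 1); (3, 0, 0, 0, 0))


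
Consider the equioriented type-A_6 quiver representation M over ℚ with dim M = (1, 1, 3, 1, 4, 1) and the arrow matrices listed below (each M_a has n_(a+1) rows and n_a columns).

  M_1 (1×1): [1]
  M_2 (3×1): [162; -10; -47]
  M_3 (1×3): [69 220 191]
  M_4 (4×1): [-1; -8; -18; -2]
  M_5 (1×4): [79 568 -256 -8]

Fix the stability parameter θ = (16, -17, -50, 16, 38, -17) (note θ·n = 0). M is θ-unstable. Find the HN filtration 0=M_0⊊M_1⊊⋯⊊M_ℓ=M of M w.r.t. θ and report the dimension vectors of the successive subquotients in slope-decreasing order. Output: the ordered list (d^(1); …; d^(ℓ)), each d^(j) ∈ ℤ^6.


Via rank(M_{q-1}∘⋯∘M_p): M ≅ I[1,6], I[3,3]^2, I[5,5]^3.
μ_θ-semistable layers: μ^(1)=38; μ^(2)=37/3; μ^(3)=-17; μ^(4)=-50

((0, 0, 0, 0, 3, 0); (0, 0, 0, 1, 1, 1); (1, 1, 1, 0, 0, 0); (0, 0, 2, 0, 0, 0))


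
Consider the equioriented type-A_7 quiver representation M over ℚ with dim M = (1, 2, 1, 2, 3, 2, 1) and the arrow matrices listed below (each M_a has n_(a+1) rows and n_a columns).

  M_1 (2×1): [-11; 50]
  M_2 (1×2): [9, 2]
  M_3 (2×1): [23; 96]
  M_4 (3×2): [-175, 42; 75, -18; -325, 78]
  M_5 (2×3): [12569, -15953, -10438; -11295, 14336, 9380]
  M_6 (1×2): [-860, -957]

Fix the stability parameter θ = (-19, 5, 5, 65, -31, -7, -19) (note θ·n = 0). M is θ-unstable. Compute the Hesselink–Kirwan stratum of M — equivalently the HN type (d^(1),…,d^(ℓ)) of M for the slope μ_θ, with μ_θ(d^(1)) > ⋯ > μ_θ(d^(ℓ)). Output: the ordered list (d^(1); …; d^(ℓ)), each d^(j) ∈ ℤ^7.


Via rank(M_{q-1}∘⋯∘M_p): M ≅ I[1,7], I[2,2], I[4,4], I[5,5], I[5,6].
μ_θ-semistable layers: μ^(1)=65; μ^(2)=5; μ^(3)=3; μ^(4)=-7; μ^(5)=-19; μ^(6)=-31

((0, 0, 0, 1, 0, 0, 0); (0, 1, 0, 0, 0, 0, 0); (0, 1, 1, 1, 1, 1, 1); (0, 0, 0, 0, 0, 1, 0); (1, 0, 0, 0, 0, 0, 0); (0, 0, 0, 0, 2, 0, 0))


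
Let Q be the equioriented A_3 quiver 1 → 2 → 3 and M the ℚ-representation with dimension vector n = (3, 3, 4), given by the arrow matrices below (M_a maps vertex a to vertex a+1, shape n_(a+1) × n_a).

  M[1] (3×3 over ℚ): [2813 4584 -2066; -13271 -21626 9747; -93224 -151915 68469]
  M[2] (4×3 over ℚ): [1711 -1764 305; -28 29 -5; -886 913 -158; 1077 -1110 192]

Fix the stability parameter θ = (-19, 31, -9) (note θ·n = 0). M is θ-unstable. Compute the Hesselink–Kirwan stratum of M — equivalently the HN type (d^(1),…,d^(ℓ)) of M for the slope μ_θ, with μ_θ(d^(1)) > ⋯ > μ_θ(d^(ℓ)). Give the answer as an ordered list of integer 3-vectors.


Barcode: M ≅ I[1,3]^3, I[3,3]. HN layers by μ_θ (3 steps, strictly decreasing):
  μ^(1)=11; μ^(2)=-9; μ^(3)=-19

((0, 3, 3); (0, 0, 1); (3, 0, 0))


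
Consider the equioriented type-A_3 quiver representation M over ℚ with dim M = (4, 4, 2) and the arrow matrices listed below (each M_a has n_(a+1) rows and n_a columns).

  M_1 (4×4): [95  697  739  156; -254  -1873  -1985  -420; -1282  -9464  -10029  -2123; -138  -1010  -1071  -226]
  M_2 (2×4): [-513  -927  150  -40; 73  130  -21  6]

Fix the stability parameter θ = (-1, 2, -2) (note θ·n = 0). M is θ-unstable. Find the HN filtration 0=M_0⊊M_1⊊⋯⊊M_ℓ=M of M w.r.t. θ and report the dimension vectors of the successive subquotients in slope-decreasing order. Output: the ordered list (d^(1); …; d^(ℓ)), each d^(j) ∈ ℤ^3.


Interval decomposition of M: I[1,2]^2, I[1,3]^2.
HN type (ℓ=3): μ^(1)=2; μ^(2)=0; μ^(3)=-1

((0, 2, 0); (0, 2, 2); (4, 0, 0))


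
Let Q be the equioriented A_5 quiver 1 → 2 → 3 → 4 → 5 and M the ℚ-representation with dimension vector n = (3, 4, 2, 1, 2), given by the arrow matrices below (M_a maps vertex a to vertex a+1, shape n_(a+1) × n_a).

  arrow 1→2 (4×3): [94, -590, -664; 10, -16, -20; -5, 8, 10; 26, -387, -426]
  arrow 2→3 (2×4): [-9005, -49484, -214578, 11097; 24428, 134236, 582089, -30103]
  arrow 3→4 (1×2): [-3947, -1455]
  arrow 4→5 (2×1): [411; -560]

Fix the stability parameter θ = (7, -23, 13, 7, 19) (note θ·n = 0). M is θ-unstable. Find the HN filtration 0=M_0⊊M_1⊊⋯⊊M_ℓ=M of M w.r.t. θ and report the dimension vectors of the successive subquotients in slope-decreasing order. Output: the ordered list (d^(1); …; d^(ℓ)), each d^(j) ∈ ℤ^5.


Barcode: M ≅ I[1,1], I[1,3], I[1,5], I[2,2]^2, I[5,5]. HN layers by μ_θ (6 steps, strictly decreasing):
  μ^(1)=19; μ^(2)=13; μ^(3)=10; μ^(4)=7; μ^(5)=-8; μ^(6)=-23

((0, 0, 0, 0, 2); (0, 0, 1, 0, 0); (0, 0, 1, 1, 0); (1, 0, 0, 0, 0); (2, 2, 0, 0, 0); (0, 2, 0, 0, 0))


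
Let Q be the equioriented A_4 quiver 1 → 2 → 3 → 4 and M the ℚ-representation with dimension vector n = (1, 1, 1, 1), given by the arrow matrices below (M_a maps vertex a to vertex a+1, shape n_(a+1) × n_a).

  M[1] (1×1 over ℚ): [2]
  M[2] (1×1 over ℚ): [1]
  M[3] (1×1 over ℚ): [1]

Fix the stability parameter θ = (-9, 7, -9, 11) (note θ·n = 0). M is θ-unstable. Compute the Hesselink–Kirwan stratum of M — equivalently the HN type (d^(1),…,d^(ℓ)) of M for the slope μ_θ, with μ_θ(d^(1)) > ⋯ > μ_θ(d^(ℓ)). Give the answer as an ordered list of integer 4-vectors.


Barcode: M ≅ I[1,4]. HN layers by μ_θ (3 steps, strictly decreasing):
  μ^(1)=11; μ^(2)=-1; μ^(3)=-9

((0, 0, 0, 1); (0, 1, 1, 0); (1, 0, 0, 0))


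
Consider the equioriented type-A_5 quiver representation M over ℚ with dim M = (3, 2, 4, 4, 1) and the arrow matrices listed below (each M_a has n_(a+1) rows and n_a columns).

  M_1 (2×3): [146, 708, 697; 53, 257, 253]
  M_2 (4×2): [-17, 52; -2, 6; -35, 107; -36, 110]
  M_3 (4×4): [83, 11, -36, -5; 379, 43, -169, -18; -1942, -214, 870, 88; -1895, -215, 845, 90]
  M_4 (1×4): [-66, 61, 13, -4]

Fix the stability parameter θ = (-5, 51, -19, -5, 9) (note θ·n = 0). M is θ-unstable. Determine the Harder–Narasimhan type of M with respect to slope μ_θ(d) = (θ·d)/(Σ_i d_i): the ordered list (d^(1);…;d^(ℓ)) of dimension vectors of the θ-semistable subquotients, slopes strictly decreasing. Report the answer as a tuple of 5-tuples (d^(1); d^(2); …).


Interval decomposition of M: I[1,1], I[1,4], I[1,5], I[3,3]^2, I[4,4]^2.
HN type (ℓ=3): μ^(1)=9; μ^(2)=-5; μ^(3)=-19

((0, 2, 2, 2, 1); (3, 0, 0, 2, 0); (0, 0, 2, 0, 0))


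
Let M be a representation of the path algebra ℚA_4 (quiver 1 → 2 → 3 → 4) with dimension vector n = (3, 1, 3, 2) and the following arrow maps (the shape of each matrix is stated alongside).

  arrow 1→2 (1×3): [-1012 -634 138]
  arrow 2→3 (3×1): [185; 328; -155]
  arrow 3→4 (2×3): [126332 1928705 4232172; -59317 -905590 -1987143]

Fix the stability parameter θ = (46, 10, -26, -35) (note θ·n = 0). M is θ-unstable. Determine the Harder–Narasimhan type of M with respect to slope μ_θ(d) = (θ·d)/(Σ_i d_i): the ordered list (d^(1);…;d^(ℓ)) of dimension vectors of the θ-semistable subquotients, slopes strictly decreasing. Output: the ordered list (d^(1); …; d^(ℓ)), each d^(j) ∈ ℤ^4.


Via rank(M_{q-1}∘⋯∘M_p): M ≅ I[1,1]^2, I[1,3], I[3,4]^2.
μ_θ-semistable layers: μ^(1)=46; μ^(2)=10; μ^(3)=-61/2

((2, 0, 0, 0); (1, 1, 1, 0); (0, 0, 2, 2))


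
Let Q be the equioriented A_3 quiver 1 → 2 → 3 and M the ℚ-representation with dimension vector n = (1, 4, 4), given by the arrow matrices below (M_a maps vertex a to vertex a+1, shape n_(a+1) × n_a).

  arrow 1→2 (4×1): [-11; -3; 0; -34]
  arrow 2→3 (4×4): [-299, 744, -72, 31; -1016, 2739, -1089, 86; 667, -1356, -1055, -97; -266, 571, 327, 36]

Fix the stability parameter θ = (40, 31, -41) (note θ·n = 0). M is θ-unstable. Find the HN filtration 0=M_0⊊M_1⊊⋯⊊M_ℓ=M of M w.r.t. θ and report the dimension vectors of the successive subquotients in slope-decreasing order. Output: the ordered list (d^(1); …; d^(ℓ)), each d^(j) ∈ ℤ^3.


Via rank(M_{q-1}∘⋯∘M_p): M ≅ I[1,3], I[2,3]^3.
μ_θ-semistable layers: μ^(1)=10; μ^(2)=-5

((1, 1, 1); (0, 3, 3))


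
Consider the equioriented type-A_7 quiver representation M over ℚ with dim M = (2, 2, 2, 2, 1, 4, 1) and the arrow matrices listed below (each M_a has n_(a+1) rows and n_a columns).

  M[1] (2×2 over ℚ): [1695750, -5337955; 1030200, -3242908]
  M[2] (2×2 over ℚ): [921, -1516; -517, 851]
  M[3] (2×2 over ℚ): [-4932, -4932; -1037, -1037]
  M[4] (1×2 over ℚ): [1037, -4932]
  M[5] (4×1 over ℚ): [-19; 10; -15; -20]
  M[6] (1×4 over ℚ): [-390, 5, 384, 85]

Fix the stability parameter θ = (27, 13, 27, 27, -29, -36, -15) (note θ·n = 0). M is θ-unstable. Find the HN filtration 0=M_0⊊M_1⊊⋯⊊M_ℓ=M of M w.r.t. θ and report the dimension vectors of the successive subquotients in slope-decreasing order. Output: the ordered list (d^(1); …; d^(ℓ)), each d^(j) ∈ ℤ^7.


Interval decomposition of M: I[1,1], I[1,3], I[2,4], I[4,6], I[6,6]^2, I[6,7].
HN type (ℓ=6): μ^(1)=27; μ^(2)=20; μ^(3)=13; μ^(4)=-38/3; μ^(5)=-15; μ^(6)=-36

((1, 0, 2, 1, 0, 0, 0); (1, 1, 0, 0, 0, 0, 0); (0, 1, 0, 0, 0, 0, 0); (0, 0, 0, 1, 1, 1, 0); (0, 0, 0, 0, 0, 0, 1); (0, 0, 0, 0, 0, 3, 0))


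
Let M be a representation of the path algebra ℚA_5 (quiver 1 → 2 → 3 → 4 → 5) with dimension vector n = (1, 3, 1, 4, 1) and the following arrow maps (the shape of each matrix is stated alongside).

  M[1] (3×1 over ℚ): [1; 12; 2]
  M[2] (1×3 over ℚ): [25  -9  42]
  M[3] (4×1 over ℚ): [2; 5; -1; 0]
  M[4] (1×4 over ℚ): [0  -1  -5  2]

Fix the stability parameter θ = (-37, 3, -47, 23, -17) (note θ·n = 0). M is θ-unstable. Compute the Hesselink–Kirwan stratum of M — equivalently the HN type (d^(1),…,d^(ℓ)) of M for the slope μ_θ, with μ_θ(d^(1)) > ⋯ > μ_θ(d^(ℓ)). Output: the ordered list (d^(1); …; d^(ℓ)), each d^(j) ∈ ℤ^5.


Interval decomposition of M: I[1,4], I[2,2]^2, I[4,4]^2, I[4,5].
HN type (ℓ=4): μ^(1)=23; μ^(2)=3; μ^(3)=-22; μ^(4)=-37

((0, 0, 0, 3, 0); (0, 2, 0, 1, 1); (0, 1, 1, 0, 0); (1, 0, 0, 0, 0))


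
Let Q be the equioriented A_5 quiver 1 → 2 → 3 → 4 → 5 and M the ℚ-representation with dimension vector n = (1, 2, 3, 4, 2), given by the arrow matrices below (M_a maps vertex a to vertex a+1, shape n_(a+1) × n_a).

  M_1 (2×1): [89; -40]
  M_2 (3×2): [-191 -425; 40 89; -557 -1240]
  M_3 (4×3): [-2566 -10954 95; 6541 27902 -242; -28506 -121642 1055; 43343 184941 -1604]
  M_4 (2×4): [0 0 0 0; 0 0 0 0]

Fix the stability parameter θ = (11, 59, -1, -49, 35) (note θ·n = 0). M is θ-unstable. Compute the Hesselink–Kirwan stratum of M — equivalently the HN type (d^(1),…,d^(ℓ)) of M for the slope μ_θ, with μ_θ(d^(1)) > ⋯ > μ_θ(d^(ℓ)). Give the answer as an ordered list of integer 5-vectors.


Barcode: M ≅ I[1,4], I[2,4], I[3,4], I[4,4], I[5,5]^2. HN layers by μ_θ (5 steps, strictly decreasing):
  μ^(1)=35; μ^(2)=5; μ^(3)=3; μ^(4)=-25; μ^(5)=-49

((0, 0, 0, 0, 2); (1, 1, 1, 1, 0); (0, 1, 1, 1, 0); (0, 0, 1, 1, 0); (0, 0, 0, 1, 0))


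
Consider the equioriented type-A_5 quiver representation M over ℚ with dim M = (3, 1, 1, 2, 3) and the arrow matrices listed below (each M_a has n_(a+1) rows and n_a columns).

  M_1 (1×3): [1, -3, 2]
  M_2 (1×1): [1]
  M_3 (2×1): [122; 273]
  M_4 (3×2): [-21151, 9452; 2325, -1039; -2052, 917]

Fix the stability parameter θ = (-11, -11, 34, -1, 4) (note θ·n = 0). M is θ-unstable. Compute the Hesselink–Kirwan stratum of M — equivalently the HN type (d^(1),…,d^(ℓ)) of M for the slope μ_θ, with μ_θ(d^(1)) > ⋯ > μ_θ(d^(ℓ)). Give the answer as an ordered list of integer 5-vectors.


Interval decomposition of M: I[1,1]^2, I[1,5], I[4,5], I[5,5].
HN type (ℓ=4): μ^(1)=37/3; μ^(2)=4; μ^(3)=-1; μ^(4)=-11

((0, 0, 1, 1, 1); (0, 0, 0, 0, 2); (0, 0, 0, 1, 0); (3, 1, 0, 0, 0))


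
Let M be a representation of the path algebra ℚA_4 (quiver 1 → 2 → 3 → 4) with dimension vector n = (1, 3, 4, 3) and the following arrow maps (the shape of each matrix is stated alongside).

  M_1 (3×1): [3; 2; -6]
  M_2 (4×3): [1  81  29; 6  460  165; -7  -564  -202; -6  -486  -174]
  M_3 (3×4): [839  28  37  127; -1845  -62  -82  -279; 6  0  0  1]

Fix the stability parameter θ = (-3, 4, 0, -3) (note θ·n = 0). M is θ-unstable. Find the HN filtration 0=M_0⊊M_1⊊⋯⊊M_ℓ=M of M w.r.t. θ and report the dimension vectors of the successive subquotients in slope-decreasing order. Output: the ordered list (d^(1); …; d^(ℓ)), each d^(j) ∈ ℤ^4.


Via rank(M_{q-1}∘⋯∘M_p): M ≅ I[1,4], I[2,3], I[2,4], I[3,4].
μ_θ-semistable layers: μ^(1)=2; μ^(2)=1/3; μ^(3)=-3/2; μ^(4)=-3

((0, 1, 1, 0); (0, 2, 2, 2); (0, 0, 1, 1); (1, 0, 0, 0))


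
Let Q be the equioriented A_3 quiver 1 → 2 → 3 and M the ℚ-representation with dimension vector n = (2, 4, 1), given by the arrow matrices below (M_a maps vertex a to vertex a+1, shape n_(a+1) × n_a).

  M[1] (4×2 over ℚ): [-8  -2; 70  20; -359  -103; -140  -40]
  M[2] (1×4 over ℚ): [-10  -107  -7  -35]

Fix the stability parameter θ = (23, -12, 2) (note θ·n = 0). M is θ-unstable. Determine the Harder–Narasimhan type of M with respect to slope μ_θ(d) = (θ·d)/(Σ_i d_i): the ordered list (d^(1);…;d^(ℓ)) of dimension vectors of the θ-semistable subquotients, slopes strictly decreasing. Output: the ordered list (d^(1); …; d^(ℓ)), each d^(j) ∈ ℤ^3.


Barcode: M ≅ I[1,2], I[1,3], I[2,2]^2. HN layers by μ_θ (3 steps, strictly decreasing):
  μ^(1)=11/2; μ^(2)=13/3; μ^(3)=-12

((1, 1, 0); (1, 1, 1); (0, 2, 0))


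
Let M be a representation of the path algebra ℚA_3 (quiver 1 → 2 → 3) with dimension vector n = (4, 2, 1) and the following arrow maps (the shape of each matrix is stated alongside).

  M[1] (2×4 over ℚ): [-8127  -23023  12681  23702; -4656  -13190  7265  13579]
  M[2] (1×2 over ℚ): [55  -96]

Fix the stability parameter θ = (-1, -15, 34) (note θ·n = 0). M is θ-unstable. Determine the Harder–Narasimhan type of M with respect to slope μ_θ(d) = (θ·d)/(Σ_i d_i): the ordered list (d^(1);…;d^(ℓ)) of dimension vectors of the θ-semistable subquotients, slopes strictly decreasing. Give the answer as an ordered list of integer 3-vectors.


Interval decomposition of M: I[1,1]^2, I[1,2], I[1,3].
HN type (ℓ=3): μ^(1)=34; μ^(2)=-1; μ^(3)=-8

((0, 0, 1); (2, 0, 0); (2, 2, 0))


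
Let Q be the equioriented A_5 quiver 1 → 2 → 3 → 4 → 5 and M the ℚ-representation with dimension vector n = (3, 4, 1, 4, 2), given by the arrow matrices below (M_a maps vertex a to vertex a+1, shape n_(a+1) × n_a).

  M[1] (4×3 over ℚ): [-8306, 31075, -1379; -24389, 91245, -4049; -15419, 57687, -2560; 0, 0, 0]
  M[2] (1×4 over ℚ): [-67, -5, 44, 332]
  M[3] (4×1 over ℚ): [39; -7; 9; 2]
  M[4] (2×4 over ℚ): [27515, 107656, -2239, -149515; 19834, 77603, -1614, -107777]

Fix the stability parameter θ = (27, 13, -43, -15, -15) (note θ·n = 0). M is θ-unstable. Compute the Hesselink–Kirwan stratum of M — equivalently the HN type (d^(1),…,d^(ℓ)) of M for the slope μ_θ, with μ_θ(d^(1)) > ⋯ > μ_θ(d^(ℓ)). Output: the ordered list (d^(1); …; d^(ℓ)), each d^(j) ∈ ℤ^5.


Interval decomposition of M: I[1,2]^2, I[1,5], I[2,2], I[4,4]^2, I[4,5].
HN type (ℓ=4): μ^(1)=20; μ^(2)=13; μ^(3)=-33/5; μ^(4)=-15

((2, 2, 0, 0, 0); (0, 1, 0, 0, 0); (1, 1, 1, 1, 1); (0, 0, 0, 3, 1))


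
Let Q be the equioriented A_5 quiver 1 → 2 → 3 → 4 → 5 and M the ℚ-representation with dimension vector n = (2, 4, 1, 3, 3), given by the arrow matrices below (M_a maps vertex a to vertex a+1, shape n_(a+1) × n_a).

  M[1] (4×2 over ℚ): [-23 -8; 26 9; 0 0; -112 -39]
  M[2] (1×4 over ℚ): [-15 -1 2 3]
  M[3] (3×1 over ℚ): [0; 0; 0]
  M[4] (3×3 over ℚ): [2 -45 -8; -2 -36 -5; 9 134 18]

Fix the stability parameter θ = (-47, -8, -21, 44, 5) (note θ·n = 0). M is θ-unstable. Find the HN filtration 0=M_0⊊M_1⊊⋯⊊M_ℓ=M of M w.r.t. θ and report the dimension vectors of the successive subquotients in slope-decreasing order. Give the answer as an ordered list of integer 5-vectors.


Barcode: M ≅ I[1,2], I[1,3], I[2,2]^2, I[4,5]^3. HN layers by μ_θ (4 steps, strictly decreasing):
  μ^(1)=49/2; μ^(2)=-8; μ^(3)=-29/2; μ^(4)=-47

((0, 0, 0, 3, 3); (0, 3, 0, 0, 0); (0, 1, 1, 0, 0); (2, 0, 0, 0, 0))


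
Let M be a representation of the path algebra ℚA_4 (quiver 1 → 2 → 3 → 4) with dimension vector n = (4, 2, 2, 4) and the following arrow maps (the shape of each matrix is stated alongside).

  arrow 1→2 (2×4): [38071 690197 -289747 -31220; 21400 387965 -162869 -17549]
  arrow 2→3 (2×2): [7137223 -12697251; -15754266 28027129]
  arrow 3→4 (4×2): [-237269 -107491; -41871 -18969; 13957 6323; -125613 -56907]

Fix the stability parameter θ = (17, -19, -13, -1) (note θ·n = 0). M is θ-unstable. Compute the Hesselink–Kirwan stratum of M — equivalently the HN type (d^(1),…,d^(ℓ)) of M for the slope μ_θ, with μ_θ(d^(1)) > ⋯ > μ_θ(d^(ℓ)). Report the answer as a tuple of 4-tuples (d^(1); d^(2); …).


Via rank(M_{q-1}∘⋯∘M_p): M ≅ I[1,1]^2, I[1,3], I[1,4], I[4,4]^3.
μ_θ-semistable layers: μ^(1)=17; μ^(2)=-1; μ^(3)=-5

((2, 0, 0, 0); (0, 0, 0, 4); (2, 2, 2, 0))


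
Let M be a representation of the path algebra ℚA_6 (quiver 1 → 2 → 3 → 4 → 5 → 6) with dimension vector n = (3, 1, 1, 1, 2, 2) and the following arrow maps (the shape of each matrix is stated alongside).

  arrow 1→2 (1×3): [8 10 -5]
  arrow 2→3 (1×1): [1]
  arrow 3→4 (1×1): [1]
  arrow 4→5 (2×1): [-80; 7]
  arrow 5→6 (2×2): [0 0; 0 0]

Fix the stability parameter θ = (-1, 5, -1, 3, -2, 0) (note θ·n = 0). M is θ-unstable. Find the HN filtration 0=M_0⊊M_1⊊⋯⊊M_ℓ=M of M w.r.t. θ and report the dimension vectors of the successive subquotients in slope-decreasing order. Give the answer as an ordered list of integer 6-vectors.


Interval decomposition of M: I[1,1]^2, I[1,5], I[5,5], I[6,6]^2.
HN type (ℓ=4): μ^(1)=5/4; μ^(2)=0; μ^(3)=-1; μ^(4)=-2

((0, 1, 1, 1, 1, 0); (0, 0, 0, 0, 0, 2); (3, 0, 0, 0, 0, 0); (0, 0, 0, 0, 1, 0))


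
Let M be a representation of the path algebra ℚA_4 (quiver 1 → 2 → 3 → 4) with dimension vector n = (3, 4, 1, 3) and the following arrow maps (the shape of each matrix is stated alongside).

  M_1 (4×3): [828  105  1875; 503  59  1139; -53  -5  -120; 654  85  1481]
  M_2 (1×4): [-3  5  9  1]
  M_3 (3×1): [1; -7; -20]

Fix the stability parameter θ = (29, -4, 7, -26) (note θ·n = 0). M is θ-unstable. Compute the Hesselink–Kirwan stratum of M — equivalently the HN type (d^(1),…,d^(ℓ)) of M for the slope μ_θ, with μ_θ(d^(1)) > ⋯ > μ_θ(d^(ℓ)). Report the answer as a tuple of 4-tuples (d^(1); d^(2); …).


Via rank(M_{q-1}∘⋯∘M_p): M ≅ I[1,2]^2, I[1,4], I[2,2], I[4,4]^2.
μ_θ-semistable layers: μ^(1)=25/2; μ^(2)=3/2; μ^(3)=-4; μ^(4)=-26

((2, 2, 0, 0); (1, 1, 1, 1); (0, 1, 0, 0); (0, 0, 0, 2))


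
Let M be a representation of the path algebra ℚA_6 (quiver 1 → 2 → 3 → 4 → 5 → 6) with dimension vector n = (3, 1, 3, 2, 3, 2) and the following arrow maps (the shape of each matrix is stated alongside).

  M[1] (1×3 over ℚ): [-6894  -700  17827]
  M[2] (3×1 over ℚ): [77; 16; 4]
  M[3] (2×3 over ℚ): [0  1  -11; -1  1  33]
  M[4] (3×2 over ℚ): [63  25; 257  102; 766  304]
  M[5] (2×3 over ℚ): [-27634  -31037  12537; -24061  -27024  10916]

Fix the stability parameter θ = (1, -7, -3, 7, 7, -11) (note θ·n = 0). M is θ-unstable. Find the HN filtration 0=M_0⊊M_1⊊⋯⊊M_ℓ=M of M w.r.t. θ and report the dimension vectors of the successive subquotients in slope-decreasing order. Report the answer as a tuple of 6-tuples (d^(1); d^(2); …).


Barcode: M ≅ I[1,1]^2, I[1,6], I[3,3], I[3,6], I[5,5]. HN layers by μ_θ (3 steps, strictly decreasing):
  μ^(1)=7; μ^(2)=1; μ^(3)=-3

((0, 0, 0, 0, 1, 0); (2, 0, 0, 2, 2, 2); (1, 1, 3, 0, 0, 0))


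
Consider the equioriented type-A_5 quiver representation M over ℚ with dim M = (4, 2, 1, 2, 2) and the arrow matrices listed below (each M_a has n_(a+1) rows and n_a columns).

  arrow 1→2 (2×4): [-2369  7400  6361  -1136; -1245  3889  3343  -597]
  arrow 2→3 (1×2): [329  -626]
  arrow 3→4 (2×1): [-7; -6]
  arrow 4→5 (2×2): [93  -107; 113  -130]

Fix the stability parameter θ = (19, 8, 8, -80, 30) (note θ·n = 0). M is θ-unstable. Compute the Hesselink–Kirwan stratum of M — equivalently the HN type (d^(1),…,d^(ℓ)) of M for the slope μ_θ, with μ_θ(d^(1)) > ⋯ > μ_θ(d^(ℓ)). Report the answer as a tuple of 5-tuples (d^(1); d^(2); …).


Via rank(M_{q-1}∘⋯∘M_p): M ≅ I[1,1]^2, I[1,2], I[1,5], I[4,5].
μ_θ-semistable layers: μ^(1)=30; μ^(2)=19; μ^(3)=27/2; μ^(4)=-45/4; μ^(5)=-80

((0, 0, 0, 0, 2); (2, 0, 0, 0, 0); (1, 1, 0, 0, 0); (1, 1, 1, 1, 0); (0, 0, 0, 1, 0))


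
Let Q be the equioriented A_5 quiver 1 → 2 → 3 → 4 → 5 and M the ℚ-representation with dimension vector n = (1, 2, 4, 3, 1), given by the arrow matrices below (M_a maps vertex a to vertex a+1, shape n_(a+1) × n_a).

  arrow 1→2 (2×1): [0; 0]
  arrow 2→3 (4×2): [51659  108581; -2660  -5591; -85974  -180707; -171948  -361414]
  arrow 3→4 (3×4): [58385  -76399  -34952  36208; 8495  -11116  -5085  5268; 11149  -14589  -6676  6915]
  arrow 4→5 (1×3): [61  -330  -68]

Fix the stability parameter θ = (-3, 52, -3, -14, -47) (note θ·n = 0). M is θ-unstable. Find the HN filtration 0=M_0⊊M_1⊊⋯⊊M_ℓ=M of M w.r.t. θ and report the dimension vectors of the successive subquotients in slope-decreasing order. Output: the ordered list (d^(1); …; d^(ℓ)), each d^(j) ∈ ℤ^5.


Barcode: M ≅ I[1,1], I[2,3], I[2,5], I[3,4]^2. HN layers by μ_θ (3 steps, strictly decreasing):
  μ^(1)=49/2; μ^(2)=-3; μ^(3)=-17/2

((0, 1, 1, 0, 0); (1, 1, 1, 1, 1); (0, 0, 2, 2, 0))


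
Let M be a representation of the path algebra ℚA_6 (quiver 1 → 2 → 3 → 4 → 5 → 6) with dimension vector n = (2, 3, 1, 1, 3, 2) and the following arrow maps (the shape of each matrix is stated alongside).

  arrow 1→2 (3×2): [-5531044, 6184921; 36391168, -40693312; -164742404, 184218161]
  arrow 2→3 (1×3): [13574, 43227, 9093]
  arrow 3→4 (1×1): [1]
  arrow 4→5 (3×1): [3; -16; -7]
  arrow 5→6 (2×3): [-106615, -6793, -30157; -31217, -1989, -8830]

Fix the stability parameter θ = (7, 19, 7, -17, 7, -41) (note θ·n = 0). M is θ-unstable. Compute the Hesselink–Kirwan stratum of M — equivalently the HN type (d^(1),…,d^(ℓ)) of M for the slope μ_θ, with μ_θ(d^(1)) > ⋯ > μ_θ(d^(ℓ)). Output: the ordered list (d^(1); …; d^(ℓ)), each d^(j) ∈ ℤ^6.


Interval decomposition of M: I[1,1], I[1,6], I[2,2]^2, I[5,5], I[5,6].
HN type (ℓ=4): μ^(1)=19; μ^(2)=7; μ^(3)=-3; μ^(4)=-17

((0, 2, 0, 0, 0, 0); (1, 0, 0, 0, 1, 0); (1, 1, 1, 1, 1, 1); (0, 0, 0, 0, 1, 1))


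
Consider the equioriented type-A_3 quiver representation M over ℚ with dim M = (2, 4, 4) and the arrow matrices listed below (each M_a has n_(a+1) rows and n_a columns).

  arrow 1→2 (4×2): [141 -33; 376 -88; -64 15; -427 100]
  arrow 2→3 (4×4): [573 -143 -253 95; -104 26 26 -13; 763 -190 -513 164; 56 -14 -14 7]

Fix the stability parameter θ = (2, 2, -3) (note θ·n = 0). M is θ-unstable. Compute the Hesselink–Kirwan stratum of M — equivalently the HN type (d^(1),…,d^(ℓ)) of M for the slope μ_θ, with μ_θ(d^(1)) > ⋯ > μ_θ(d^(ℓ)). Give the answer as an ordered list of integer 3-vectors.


Barcode: M ≅ I[1,3]^2, I[2,2], I[2,3], I[3,3]. HN layers by μ_θ (4 steps, strictly decreasing):
  μ^(1)=2; μ^(2)=1/3; μ^(3)=-1/2; μ^(4)=-3

((0, 1, 0); (2, 2, 2); (0, 1, 1); (0, 0, 1))


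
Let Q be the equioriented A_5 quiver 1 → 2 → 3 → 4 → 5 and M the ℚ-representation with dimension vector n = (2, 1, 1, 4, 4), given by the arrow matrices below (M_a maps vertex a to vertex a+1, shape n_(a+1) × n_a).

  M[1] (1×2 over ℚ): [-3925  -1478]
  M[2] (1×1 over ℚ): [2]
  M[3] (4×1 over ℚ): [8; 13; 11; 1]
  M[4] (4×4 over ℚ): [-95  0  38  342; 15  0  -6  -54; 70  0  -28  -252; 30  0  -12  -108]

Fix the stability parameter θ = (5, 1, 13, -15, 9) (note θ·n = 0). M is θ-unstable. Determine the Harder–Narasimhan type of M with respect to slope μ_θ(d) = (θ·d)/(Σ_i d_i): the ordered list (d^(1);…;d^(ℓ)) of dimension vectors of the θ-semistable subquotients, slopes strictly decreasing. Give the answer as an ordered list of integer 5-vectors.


Via rank(M_{q-1}∘⋯∘M_p): M ≅ I[1,1], I[1,4], I[4,4]^2, I[4,5], I[5,5]^3.
μ_θ-semistable layers: μ^(1)=9; μ^(2)=5; μ^(3)=1; μ^(4)=-15

((0, 0, 0, 0, 4); (1, 0, 0, 0, 0); (1, 1, 1, 1, 0); (0, 0, 0, 3, 0))


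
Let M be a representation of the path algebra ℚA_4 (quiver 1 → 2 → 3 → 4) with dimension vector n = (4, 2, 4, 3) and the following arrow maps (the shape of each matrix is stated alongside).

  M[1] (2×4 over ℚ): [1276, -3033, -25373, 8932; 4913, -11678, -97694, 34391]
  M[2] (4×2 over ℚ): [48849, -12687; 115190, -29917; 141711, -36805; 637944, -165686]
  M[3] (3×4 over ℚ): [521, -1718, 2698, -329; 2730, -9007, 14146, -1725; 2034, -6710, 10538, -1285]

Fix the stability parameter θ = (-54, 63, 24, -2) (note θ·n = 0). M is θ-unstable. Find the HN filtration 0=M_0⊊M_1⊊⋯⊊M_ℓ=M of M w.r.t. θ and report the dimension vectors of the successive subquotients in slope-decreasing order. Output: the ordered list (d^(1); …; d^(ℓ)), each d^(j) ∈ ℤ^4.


Barcode: M ≅ I[1,1]^2, I[1,4]^2, I[3,3], I[3,4]. HN layers by μ_θ (4 steps, strictly decreasing):
  μ^(1)=85/3; μ^(2)=24; μ^(3)=11; μ^(4)=-54

((0, 2, 2, 2); (0, 0, 1, 0); (0, 0, 1, 1); (4, 0, 0, 0))


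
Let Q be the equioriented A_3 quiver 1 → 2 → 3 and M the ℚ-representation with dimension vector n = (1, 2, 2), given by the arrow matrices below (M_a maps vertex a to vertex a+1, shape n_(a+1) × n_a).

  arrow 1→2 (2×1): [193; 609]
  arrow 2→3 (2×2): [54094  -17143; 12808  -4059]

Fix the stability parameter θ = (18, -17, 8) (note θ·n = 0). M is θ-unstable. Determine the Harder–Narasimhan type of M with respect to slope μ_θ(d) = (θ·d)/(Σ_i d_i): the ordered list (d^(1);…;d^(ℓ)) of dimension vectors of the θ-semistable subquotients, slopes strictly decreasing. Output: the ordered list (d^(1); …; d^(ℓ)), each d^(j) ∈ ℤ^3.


Interval decomposition of M: I[1,3], I[2,3].
HN type (ℓ=3): μ^(1)=8; μ^(2)=1/2; μ^(3)=-17

((0, 0, 2); (1, 1, 0); (0, 1, 0))


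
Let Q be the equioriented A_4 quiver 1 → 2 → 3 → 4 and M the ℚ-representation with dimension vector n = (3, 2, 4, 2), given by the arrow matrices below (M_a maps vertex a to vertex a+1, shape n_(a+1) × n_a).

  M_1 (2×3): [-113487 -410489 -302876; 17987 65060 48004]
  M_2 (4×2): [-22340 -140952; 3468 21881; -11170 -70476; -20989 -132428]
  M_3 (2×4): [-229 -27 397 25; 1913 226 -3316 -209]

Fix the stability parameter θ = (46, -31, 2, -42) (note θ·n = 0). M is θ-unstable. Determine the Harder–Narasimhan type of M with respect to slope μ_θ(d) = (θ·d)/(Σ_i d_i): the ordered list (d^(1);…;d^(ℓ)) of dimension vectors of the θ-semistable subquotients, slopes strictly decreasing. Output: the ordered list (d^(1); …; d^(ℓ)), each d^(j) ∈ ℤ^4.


Via rank(M_{q-1}∘⋯∘M_p): M ≅ I[1,1], I[1,4]^2, I[3,3]^2.
μ_θ-semistable layers: μ^(1)=46; μ^(2)=2; μ^(3)=-25/4

((1, 0, 0, 0); (0, 0, 2, 0); (2, 2, 2, 2))


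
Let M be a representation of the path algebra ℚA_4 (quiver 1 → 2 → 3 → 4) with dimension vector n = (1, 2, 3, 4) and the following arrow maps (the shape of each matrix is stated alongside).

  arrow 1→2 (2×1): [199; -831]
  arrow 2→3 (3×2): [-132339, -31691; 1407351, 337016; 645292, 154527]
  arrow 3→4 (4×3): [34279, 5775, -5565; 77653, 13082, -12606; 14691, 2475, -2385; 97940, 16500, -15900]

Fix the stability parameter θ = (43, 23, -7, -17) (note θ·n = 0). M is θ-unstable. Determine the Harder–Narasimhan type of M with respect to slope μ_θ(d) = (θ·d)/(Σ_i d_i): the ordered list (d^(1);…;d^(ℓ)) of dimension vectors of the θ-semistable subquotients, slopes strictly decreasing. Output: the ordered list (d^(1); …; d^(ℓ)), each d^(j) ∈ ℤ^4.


Interval decomposition of M: I[1,3], I[2,4], I[3,4], I[4,4]^2.
HN type (ℓ=4): μ^(1)=59/3; μ^(2)=-1/3; μ^(3)=-12; μ^(4)=-17

((1, 1, 1, 0); (0, 1, 1, 1); (0, 0, 1, 1); (0, 0, 0, 2))


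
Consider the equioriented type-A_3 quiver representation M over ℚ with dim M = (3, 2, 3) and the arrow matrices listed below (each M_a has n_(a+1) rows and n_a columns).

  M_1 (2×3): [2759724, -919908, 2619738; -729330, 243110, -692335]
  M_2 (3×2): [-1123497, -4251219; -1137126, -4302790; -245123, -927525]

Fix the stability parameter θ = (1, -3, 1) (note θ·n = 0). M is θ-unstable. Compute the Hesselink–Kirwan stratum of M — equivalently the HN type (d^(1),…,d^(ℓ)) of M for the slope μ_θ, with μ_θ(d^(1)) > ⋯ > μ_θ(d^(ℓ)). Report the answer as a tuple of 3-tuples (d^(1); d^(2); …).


Interval decomposition of M: I[1,1]^2, I[1,3], I[2,3], I[3,3].
HN type (ℓ=3): μ^(1)=1; μ^(2)=-1; μ^(3)=-3

((2, 0, 3); (1, 1, 0); (0, 1, 0))


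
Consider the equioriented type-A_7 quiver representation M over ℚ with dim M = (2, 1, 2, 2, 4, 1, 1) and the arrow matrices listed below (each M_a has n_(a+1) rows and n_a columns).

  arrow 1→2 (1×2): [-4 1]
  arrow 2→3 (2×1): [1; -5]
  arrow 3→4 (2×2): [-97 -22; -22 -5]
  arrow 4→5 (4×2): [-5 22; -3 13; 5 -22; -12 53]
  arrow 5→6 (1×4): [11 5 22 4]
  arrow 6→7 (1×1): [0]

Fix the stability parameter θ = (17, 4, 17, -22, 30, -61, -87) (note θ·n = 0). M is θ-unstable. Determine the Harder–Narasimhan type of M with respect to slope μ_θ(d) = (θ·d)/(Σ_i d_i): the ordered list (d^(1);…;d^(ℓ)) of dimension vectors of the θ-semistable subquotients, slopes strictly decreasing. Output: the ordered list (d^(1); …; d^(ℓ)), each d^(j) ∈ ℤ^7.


Barcode: M ≅ I[1,1], I[1,6], I[3,5], I[5,5]^2, I[7,7]. HN layers by μ_θ (4 steps, strictly decreasing):
  μ^(1)=30; μ^(2)=17; μ^(3)=-5/2; μ^(4)=-87

((0, 0, 0, 0, 3, 0, 0); (1, 0, 0, 0, 0, 0, 0); (1, 1, 2, 2, 1, 1, 0); (0, 0, 0, 0, 0, 0, 1))


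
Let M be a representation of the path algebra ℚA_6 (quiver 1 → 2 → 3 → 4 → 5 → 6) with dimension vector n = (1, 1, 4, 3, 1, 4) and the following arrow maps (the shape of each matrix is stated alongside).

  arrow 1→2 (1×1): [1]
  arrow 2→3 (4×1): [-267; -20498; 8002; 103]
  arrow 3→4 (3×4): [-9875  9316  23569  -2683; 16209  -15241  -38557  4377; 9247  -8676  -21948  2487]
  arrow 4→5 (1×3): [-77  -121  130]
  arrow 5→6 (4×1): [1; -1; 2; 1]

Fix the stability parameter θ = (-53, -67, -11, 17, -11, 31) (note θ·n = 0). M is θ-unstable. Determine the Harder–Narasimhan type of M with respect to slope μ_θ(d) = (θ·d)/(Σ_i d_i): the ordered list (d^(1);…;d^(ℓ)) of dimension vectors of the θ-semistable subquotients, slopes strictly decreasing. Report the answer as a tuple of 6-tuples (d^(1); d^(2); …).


Via rank(M_{q-1}∘⋯∘M_p): M ≅ I[1,6], I[3,3], I[3,4]^2, I[6,6]^3.
μ_θ-semistable layers: μ^(1)=31; μ^(2)=17; μ^(3)=3; μ^(4)=-11; μ^(5)=-60

((0, 0, 0, 0, 0, 4); (0, 0, 0, 2, 0, 0); (0, 0, 0, 1, 1, 0); (0, 0, 4, 0, 0, 0); (1, 1, 0, 0, 0, 0))


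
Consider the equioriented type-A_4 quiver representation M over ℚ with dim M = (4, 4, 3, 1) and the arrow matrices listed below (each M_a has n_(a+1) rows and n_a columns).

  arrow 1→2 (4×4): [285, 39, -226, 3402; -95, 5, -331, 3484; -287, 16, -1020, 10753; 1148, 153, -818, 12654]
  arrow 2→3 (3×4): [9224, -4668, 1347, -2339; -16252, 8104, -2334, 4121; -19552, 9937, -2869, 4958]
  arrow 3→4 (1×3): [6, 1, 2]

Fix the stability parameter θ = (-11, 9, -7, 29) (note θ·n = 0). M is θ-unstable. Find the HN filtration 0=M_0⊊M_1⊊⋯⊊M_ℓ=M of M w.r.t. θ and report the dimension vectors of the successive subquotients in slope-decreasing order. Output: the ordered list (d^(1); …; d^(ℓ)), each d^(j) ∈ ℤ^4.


Barcode: M ≅ I[1,2], I[1,3]^2, I[1,4]. HN layers by μ_θ (4 steps, strictly decreasing):
  μ^(1)=29; μ^(2)=9; μ^(3)=1; μ^(4)=-11

((0, 0, 0, 1); (0, 1, 0, 0); (0, 3, 3, 0); (4, 0, 0, 0))
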